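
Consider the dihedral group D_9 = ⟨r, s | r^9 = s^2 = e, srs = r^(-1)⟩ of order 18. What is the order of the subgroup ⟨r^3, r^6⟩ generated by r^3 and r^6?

|⟨r^3⟩| = 3 and |⟨r^6⟩| = 3, so |H| is a multiple of lcm(3, 3) = 3 and divides |G| = 18.
Closing under the operation: H = {e, r^3, r^6}, so |H| = 3.

3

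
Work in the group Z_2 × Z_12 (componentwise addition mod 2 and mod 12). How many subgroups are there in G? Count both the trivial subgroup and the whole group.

|G| = 24, so by Lagrange every subgroup order divides 24. Divisors: 1, 2, 3, 4, 6, 8, 12, 24.
Subgroups by order — order 1: 1; order 2: 3; order 3: 1; order 4: 3; order 6: 3; order 8: 1; order 12: 3; order 24: 1.
Total: 1 + 3 + 1 + 3 + 3 + 1 + 3 + 1 = 16.

16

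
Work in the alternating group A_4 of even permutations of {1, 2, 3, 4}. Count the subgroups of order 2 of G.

|G| = 12 and 2 | 12, so subgroups of order 2 are possible by Lagrange.
The subgroups of order 2 are: {e, (1 2)(3 4)}; {e, (1 3)(2 4)}; {e, (1 4)(2 3)}.
So G has 3 subgroups of order 2.

3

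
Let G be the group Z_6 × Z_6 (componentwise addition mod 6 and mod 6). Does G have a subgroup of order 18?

18 | 36. A subgroup of order 18 is {(0,0), (0,1), (0,2), (0,3), (0,4), (0,5), (2,0), (2,1), (2,2), (2,3), (2,4), (2,5), (4,0), (4,1), (4,2), (4,3), (4,4), (4,5)}.

Yes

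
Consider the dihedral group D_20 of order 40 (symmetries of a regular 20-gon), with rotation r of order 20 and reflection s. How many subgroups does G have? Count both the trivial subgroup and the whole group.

|G| = 40, so by Lagrange every subgroup order divides 40. Divisors: 1, 2, 4, 5, 8, 10, 20, 40.
Subgroups by order — order 1: 1; order 2: 21; order 4: 11; order 5: 1; order 8: 5; order 10: 5; order 20: 3; order 40: 1.
Total: 1 + 21 + 11 + 1 + 5 + 5 + 3 + 1 = 48.

48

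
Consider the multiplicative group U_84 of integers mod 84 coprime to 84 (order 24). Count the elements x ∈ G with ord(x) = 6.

Enumerating element orders in G gives 14 elements of order 6.

14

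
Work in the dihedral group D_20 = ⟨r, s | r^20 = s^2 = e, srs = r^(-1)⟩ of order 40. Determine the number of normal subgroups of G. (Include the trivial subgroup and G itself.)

G has 48 subgroups. Checking conjugation-invariance by order — order 1: 1/1 normal; order 2: 1/21 normal; order 4: 1/11 normal; order 5: 1/1 normal; order 8: 0/5 normal; order 10: 1/5 normal; order 20: 3/3 normal; order 40: 1/1 normal.
Total normal subgroups: 9.

9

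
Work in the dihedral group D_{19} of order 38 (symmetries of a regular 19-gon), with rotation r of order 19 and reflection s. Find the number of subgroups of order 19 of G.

1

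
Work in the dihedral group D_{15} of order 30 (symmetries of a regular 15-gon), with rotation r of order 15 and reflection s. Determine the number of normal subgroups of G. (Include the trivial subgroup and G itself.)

G has 28 subgroups. Checking conjugation-invariance by order — order 1: 1/1 normal; order 2: 0/15 normal; order 3: 1/1 normal; order 5: 1/1 normal; order 6: 0/5 normal; order 10: 0/3 normal; order 15: 1/1 normal; order 30: 1/1 normal.
Total normal subgroups: 5.

5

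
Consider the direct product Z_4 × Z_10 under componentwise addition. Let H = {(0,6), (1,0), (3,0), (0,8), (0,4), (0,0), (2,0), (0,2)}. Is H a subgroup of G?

No

Closure fails: (0,4) + (2,0) = (2,4) ∉ H. So H is not a subgroup.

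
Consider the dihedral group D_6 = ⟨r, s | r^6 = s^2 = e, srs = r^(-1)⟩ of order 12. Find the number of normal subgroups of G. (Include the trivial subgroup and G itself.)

7

G has 16 subgroups. Checking conjugation-invariance by order — order 1: 1/1 normal; order 2: 1/7 normal; order 3: 1/1 normal; order 4: 0/3 normal; order 6: 3/3 normal; order 12: 1/1 normal.
Total normal subgroups: 7.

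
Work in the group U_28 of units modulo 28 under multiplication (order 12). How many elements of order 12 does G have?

No element of G has order 12 (even though 12 | 12).

0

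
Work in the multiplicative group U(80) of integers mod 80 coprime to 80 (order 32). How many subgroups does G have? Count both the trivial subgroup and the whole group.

54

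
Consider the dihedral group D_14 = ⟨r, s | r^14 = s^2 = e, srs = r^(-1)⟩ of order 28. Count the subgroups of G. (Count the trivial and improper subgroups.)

28

|G| = 28, so by Lagrange every subgroup order divides 28. Divisors: 1, 2, 4, 7, 14, 28.
Subgroups by order — order 1: 1; order 2: 15; order 4: 7; order 7: 1; order 14: 3; order 28: 1.
Total: 1 + 15 + 7 + 1 + 3 + 1 = 28.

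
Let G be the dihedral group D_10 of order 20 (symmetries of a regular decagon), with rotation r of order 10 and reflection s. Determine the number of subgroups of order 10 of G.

3

|G| = 20 and 10 | 20, so subgroups of order 10 are possible by Lagrange.
The subgroups of order 10 are: {e, r, r^2, r^3, r^4, r^5, r^6, r^7, r^8, r^9}; {e, r^2, r^4, r^6, r^8, s, r^2s, r^4s, r^6s, r^8s}; {e, r^2, r^4, r^6, r^8, rs, r^3s, r^5s, r^7s, r^9s}.
So G has 3 subgroups of order 10.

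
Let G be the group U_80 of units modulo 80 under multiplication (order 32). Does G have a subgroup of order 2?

2 | 32. A subgroup of order 2 is {1, 31}.

Yes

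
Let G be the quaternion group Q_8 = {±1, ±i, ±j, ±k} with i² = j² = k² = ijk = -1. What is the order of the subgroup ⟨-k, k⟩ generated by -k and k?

4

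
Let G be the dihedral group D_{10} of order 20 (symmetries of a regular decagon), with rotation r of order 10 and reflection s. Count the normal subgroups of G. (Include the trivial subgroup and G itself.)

G has 22 subgroups. Checking conjugation-invariance by order — order 1: 1/1 normal; order 2: 1/11 normal; order 4: 0/5 normal; order 5: 1/1 normal; order 10: 3/3 normal; order 20: 1/1 normal.
Total normal subgroups: 7.

7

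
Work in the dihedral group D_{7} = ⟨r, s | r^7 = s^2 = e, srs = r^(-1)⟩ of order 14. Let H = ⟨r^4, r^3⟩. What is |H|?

7

|⟨r^4⟩| = 7 and |⟨r^3⟩| = 7, so |H| is a multiple of lcm(7, 7) = 7 and divides |G| = 14.
Closing under the operation: H = {e, r, r^2, r^3, r^4, r^5, r^6}, so |H| = 7.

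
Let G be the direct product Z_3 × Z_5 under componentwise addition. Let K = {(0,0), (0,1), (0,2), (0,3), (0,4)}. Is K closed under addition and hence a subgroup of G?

|K| = 5 divides |G| = 15, consistent with Lagrange.
K contains the identity, every element's inverse is in K, and K is closed under +: it is a subgroup.
In fact K = ⟨(0,1)⟩.

Yes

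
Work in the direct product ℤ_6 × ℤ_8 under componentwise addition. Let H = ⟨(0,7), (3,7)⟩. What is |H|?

16

|⟨(0,7)⟩| = 8 and |⟨(3,7)⟩| = 8, so |H| is a multiple of lcm(8, 8) = 8 and divides |G| = 48.
Closing under the operation: H = {(0,0), (0,1), (0,2), (0,3), (0,4), (0,5), (0,6), (0,7), (3,0), (3,1), (3,2), (3,3), (3,4), (3,5), (3,6), (3,7)}, so |H| = 16.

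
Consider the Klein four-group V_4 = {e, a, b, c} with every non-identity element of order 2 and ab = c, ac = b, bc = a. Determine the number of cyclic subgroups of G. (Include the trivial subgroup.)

Each element a generates a cyclic subgroup ⟨a⟩; distinct elements may generate the same one (a cyclic group of order d has φ(d) generators).
Cyclic subgroups by order — order 1: 1; order 2: 3.
Total: 4.

4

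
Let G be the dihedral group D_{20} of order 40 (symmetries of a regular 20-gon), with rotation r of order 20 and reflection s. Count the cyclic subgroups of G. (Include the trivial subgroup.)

26

A cyclic subgroup of order d is generated by each of its φ(d) elements of order d, so the cyclic subgroups of order d number (#elements of order d)/φ(d).
Cyclic subgroups by order — order 1: 1; order 2: 21; order 4: 1; order 5: 1; order 10: 1; order 20: 1.
Total: 26.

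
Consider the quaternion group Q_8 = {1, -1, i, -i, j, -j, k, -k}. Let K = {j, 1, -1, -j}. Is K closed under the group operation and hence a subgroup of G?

Yes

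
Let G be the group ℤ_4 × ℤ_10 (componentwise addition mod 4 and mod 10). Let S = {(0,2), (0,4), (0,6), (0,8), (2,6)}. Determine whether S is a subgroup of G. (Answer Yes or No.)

The identity (0,0) ∉ S, so S is not a subgroup.

No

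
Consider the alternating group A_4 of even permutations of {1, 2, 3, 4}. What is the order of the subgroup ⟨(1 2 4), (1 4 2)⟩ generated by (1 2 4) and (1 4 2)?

3

|⟨(1 2 4)⟩| = 3 and |⟨(1 4 2)⟩| = 3, so |H| is a multiple of lcm(3, 3) = 3 and divides |G| = 12.
Closing under the operation: H = {e, (1 2 4), (1 4 2)}, so |H| = 3.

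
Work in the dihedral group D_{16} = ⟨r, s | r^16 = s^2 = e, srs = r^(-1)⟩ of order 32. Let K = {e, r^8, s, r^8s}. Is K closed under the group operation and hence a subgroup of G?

|K| = 4 divides |G| = 32, consistent with Lagrange.
K contains the identity, every element's inverse is in K, and K is closed under ·: it is a subgroup.

Yes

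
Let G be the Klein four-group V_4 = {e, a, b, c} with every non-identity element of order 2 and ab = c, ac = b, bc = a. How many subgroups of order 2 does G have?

3

|G| = 4 and 2 | 4, so subgroups of order 2 are possible by Lagrange.
The subgroups of order 2 are: {e, a}; {e, b}; {e, c}.
So G has 3 subgroups of order 2.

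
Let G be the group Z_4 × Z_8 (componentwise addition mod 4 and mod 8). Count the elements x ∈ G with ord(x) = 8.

An element (a,b) has order lcm(ord(a), ord(b)); count pairs with lcm equal to 8.
Enumerating gives 16 such elements.

16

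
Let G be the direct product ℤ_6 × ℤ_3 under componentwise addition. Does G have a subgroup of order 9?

Yes

9 | 18. A subgroup of order 9 is {(0,0), (0,1), (0,2), (2,0), (2,1), (2,2), (4,0), (4,1), (4,2)}.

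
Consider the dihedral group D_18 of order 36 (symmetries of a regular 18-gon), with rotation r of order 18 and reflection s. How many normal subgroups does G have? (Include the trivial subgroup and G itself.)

G has 45 subgroups. Checking conjugation-invariance by order — order 1: 1/1 normal; order 2: 1/19 normal; order 3: 1/1 normal; order 4: 0/9 normal; order 6: 1/7 normal; order 9: 1/1 normal; order 12: 0/3 normal; order 18: 3/3 normal; order 36: 1/1 normal.
Total normal subgroups: 9.

9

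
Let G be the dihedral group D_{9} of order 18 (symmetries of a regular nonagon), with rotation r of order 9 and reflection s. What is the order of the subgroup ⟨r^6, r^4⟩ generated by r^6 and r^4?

|⟨r^6⟩| = 3 and |⟨r^4⟩| = 9, so |H| is a multiple of lcm(3, 9) = 9 and divides |G| = 18.
Closing under the operation: H = {e, r, r^2, r^3, r^4, r^5, r^6, r^7, r^8}, so |H| = 9.

9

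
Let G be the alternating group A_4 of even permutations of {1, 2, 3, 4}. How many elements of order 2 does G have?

3

The elements of order 2 are: (1 2)(3 4), (1 3)(2 4), (1 4)(2 3).
That's 3.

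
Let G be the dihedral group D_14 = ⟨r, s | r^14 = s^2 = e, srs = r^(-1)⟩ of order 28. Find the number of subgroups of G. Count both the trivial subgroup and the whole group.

|G| = 28, so by Lagrange every subgroup order divides 28. Divisors: 1, 2, 4, 7, 14, 28.
Subgroups by order — order 1: 1; order 2: 15; order 4: 7; order 7: 1; order 14: 3; order 28: 1.
Total: 1 + 15 + 7 + 1 + 3 + 1 = 28.

28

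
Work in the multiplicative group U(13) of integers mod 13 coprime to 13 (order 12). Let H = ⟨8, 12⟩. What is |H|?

4

|⟨8⟩| = 4 and |⟨12⟩| = 2, so |H| is a multiple of lcm(4, 2) = 4 and divides |G| = 12.
Closing under the operation: H = {1, 5, 8, 12}, so |H| = 4.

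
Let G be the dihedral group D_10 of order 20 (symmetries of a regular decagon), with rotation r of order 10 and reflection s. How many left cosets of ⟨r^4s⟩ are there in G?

|⟨r^4s⟩| = 2 and |G| = 20.
By Lagrange, [G : H] = |G|/|H| = 20/2 = 10.

10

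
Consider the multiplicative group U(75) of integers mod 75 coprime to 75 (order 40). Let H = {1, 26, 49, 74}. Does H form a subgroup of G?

|H| = 4 divides |G| = 40, consistent with Lagrange.
H contains the identity, every element's inverse is in H, and H is closed under ·: it is a subgroup.

Yes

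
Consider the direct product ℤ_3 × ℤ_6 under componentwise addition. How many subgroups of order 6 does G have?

4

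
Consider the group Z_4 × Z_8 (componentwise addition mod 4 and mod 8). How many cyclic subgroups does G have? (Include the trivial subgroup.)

Group the elements of G by the cyclic subgroup they generate; each cyclic subgroup of order d accounts for φ(d) elements.
Cyclic subgroups by order — order 1: 1; order 2: 3; order 4: 6; order 8: 4.
Total: 14.

14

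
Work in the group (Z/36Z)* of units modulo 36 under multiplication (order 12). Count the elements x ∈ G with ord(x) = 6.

6

The elements of order 6 are: 5, 7, 11, 23, 29, 31.
That's 6.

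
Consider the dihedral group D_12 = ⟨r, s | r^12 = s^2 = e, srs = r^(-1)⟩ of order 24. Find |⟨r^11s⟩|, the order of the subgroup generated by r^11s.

2

Computing powers of r^11s: the smallest k with (r^11s)^k = e is k = 2.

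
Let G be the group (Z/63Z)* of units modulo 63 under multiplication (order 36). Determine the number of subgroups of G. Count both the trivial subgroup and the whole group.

|G| = 36, so by Lagrange every subgroup order divides 36. Divisors: 1, 2, 3, 4, 6, 9, 12, 18, 36.
Subgroups by order — order 1: 1; order 2: 3; order 3: 4; order 4: 1; order 6: 12; order 9: 1; order 12: 4; order 18: 3; order 36: 1.
Total: 1 + 3 + 4 + 1 + 12 + 1 + 4 + 3 + 1 = 30.

30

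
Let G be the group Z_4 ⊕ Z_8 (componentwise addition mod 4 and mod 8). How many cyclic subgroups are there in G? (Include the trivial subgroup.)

14

A cyclic subgroup of order d is generated by each of its φ(d) elements of order d, so the cyclic subgroups of order d number (#elements of order d)/φ(d).
Cyclic subgroups by order — order 1: 1; order 2: 3; order 4: 6; order 8: 4.
Total: 14.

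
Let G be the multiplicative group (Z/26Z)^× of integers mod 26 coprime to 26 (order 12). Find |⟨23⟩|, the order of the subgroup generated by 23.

6

Compute successive powers of 23 mod 26: 23, 9, 25, 3, 17, 1; 23^6 ≡ 1 (mod 26).
So |⟨23⟩| = 6.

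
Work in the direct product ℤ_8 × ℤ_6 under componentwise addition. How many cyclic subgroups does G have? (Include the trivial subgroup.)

Each element a generates a cyclic subgroup ⟨a⟩; distinct elements may generate the same one (a cyclic group of order d has φ(d) generators).
Cyclic subgroups by order — order 1: 1; order 2: 3; order 3: 1; order 4: 2; order 6: 3; order 8: 2; order 12: 2; order 24: 2.
Total: 16.

16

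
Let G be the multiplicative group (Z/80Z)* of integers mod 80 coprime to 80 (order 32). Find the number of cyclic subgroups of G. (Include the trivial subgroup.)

20

Each element a generates a cyclic subgroup ⟨a⟩; distinct elements may generate the same one (a cyclic group of order d has φ(d) generators).
Cyclic subgroups by order — order 1: 1; order 2: 7; order 4: 12.
Total: 20.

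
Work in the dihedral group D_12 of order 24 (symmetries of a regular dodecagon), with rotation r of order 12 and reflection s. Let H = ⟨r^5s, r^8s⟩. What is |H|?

|⟨r^5s⟩| = 2 and |⟨r^8s⟩| = 2, so |H| is a multiple of lcm(2, 2) = 2 and divides |G| = 24.
Closing under the operation: H = {e, r^3, r^6, r^9, r^2s, r^5s, r^8s, r^11s}, so |H| = 8.

8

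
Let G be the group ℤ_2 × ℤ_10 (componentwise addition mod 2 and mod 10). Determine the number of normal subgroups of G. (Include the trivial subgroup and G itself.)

G is abelian, so every subgroup is normal.
G has 10 subgroups in total, hence 10 normal subgroups.

10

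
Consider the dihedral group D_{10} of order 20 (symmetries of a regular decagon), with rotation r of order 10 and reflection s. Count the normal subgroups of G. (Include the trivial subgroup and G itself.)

G has 22 subgroups. Checking conjugation-invariance by order — order 1: 1/1 normal; order 2: 1/11 normal; order 4: 0/5 normal; order 5: 1/1 normal; order 10: 3/3 normal; order 20: 1/1 normal.
Total normal subgroups: 7.

7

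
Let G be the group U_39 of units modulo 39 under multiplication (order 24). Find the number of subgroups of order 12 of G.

|G| = 24 and 12 | 24, so subgroups of order 12 are possible by Lagrange.
The subgroups of order 12 are: {1, 2, 4, 5, 8, 10, 11, 16, 20, 22, 25, 32}; {1, 4, 10, 14, 16, 17, 22, 23, 25, 29, 35, 38}; {1, 4, 7, 10, 16, 19, 22, 25, 28, 31, 34, 37}.
So G has 3 subgroups of order 12.

3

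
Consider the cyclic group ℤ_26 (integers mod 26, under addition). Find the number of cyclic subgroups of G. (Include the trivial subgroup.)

4

Each element a generates a cyclic subgroup ⟨a⟩; distinct elements may generate the same one (a cyclic group of order d has φ(d) generators).
Cyclic subgroups by order — order 1: 1; order 2: 1; order 13: 1; order 26: 1.
Total: 4.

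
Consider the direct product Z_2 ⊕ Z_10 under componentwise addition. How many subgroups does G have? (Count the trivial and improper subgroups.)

|G| = 20, so by Lagrange every subgroup order divides 20. Divisors: 1, 2, 4, 5, 10, 20.
Subgroups by order — order 1: 1; order 2: 3; order 4: 1; order 5: 1; order 10: 3; order 20: 1.
Total: 1 + 3 + 1 + 1 + 3 + 1 = 10.

10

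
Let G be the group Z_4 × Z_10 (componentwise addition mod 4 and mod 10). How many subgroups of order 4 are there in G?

3

|G| = 40 and 4 | 40, so subgroups of order 4 are possible by Lagrange.
The subgroups of order 4 are: {(0,0), (0,5), (2,0), (2,5)}; {(0,0), (1,0), (2,0), (3,0)}; {(0,0), (1,5), (2,0), (3,5)}.
So G has 3 subgroups of order 4.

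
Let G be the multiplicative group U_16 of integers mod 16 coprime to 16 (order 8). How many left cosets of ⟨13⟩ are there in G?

|⟨13⟩| = 4 and |G| = 8.
By Lagrange, [G : H] = |G|/|H| = 8/4 = 2.

2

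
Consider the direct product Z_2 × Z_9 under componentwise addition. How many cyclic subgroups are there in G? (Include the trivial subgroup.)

Each element a generates a cyclic subgroup ⟨a⟩; distinct elements may generate the same one (a cyclic group of order d has φ(d) generators).
Cyclic subgroups by order — order 1: 1; order 2: 1; order 3: 1; order 6: 1; order 9: 1; order 18: 1.
Total: 6.

6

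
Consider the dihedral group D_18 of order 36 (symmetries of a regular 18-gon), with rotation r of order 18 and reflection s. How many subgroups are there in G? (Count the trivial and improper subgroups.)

|G| = 36, so by Lagrange every subgroup order divides 36. Divisors: 1, 2, 3, 4, 6, 9, 12, 18, 36.
Subgroups by order — order 1: 1; order 2: 19; order 3: 1; order 4: 9; order 6: 7; order 9: 1; order 12: 3; order 18: 3; order 36: 1.
Total: 1 + 19 + 1 + 9 + 7 + 1 + 3 + 3 + 1 = 45.

45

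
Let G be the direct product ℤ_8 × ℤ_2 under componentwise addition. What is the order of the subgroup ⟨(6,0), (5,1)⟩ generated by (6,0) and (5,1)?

|⟨(6,0)⟩| = 4 and |⟨(5,1)⟩| = 8, so |H| is a multiple of lcm(4, 8) = 8 and divides |G| = 16.
Closing under the operation: H = {(0,0), (1,1), (2,0), (3,1), (4,0), (5,1), (6,0), (7,1)}, so |H| = 8.

8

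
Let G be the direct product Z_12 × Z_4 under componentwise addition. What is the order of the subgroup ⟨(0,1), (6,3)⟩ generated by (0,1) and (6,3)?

|⟨(0,1)⟩| = 4 and |⟨(6,3)⟩| = 4, so |H| is a multiple of lcm(4, 4) = 4 and divides |G| = 48.
Closing under the operation: H = {(0,0), (0,1), (0,2), (0,3), (6,0), (6,1), (6,2), (6,3)}, so |H| = 8.

8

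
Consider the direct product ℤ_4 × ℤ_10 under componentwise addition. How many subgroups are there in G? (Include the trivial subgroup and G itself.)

16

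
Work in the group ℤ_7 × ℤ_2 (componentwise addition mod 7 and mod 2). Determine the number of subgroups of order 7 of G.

1

|G| = 14 and 7 | 14, so subgroups of order 7 are possible by Lagrange.
The subgroups of order 7 are: {(0,0), (1,0), (2,0), (3,0), (4,0), (5,0), (6,0)}.
So G has 1 subgroup of order 7.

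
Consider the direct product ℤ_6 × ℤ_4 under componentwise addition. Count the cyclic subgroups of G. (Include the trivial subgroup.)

12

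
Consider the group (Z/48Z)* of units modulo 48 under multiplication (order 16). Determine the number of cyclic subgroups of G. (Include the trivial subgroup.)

A cyclic subgroup of order d is generated by each of its φ(d) elements of order d, so the cyclic subgroups of order d number (#elements of order d)/φ(d).
Cyclic subgroups by order — order 1: 1; order 2: 7; order 4: 4.
Total: 12.

12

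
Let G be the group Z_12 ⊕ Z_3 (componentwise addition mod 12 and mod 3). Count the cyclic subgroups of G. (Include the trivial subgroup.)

A cyclic subgroup of order d is generated by each of its φ(d) elements of order d, so the cyclic subgroups of order d number (#elements of order d)/φ(d).
Cyclic subgroups by order — order 1: 1; order 2: 1; order 3: 4; order 4: 1; order 6: 4; order 12: 4.
Total: 15.

15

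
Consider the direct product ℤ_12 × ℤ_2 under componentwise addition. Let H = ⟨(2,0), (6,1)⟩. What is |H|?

|⟨(2,0)⟩| = 6 and |⟨(6,1)⟩| = 2, so |H| is a multiple of lcm(6, 2) = 6 and divides |G| = 24.
Closing under the operation: H = {(0,0), (0,1), (2,0), (2,1), (4,0), (4,1), (6,0), (6,1), (8,0), (8,1), (10,0), (10,1)}, so |H| = 12.

12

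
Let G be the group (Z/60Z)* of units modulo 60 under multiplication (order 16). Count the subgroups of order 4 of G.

11

|G| = 16 and 4 | 16, so subgroups of order 4 are possible by Lagrange.
The subgroups of order 4 are: {1, 11, 19, 29}; {1, 11, 31, 41}; {1, 11, 49, 59}; {1, 13, 37, 49}; … (11 in all).
So G has 11 subgroups of order 4.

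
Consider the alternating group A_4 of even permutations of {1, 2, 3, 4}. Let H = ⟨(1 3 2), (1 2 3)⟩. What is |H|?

3

|⟨(1 3 2)⟩| = 3 and |⟨(1 2 3)⟩| = 3, so |H| is a multiple of lcm(3, 3) = 3 and divides |G| = 12.
Closing under the operation: H = {e, (1 2 3), (1 3 2)}, so |H| = 3.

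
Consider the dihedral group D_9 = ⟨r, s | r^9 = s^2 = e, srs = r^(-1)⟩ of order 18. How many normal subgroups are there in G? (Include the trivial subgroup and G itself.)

G has 16 subgroups. Checking conjugation-invariance by order — order 1: 1/1 normal; order 2: 0/9 normal; order 3: 1/1 normal; order 6: 0/3 normal; order 9: 1/1 normal; order 18: 1/1 normal.
Total normal subgroups: 4.

4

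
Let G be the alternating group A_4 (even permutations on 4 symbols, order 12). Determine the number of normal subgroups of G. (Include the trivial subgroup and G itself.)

G has 10 subgroups. Checking conjugation-invariance by order — order 1: 1/1 normal; order 2: 0/3 normal; order 3: 0/4 normal; order 4: 1/1 normal; order 12: 1/1 normal.
Total normal subgroups: 3.

3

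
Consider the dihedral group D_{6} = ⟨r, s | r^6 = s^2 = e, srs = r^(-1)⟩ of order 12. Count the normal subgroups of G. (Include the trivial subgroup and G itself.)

G has 16 subgroups. Checking conjugation-invariance by order — order 1: 1/1 normal; order 2: 1/7 normal; order 3: 1/1 normal; order 4: 0/3 normal; order 6: 3/3 normal; order 12: 1/1 normal.
Total normal subgroups: 7.

7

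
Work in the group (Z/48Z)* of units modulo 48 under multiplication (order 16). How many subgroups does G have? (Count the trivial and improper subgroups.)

27

|G| = 16, so by Lagrange every subgroup order divides 16. Divisors: 1, 2, 4, 8, 16.
Subgroups by order — order 1: 1; order 2: 7; order 4: 11; order 8: 7; order 16: 1.
Total: 1 + 7 + 11 + 7 + 1 = 27.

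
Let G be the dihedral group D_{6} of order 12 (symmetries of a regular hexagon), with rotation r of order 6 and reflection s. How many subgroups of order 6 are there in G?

3

|G| = 12 and 6 | 12, so subgroups of order 6 are possible by Lagrange.
The subgroups of order 6 are: {e, r, r^2, r^3, r^4, r^5}; {e, r^2, r^4, s, r^2s, r^4s}; {e, r^2, r^4, rs, r^3s, r^5s}.
So G has 3 subgroups of order 6.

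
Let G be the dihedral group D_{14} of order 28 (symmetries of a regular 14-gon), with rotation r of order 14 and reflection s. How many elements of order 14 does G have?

6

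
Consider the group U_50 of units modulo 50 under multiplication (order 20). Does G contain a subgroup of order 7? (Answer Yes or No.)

7 does not divide |G| = 20, so by Lagrange no subgroup of order 7 exists.

No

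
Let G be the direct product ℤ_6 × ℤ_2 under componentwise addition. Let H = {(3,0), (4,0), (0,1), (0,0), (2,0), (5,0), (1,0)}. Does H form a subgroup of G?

No

|H| = 7 does not divide |G| = 12, so by Lagrange H is not a subgroup.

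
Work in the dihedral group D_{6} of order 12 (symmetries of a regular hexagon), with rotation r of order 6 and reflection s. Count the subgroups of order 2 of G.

7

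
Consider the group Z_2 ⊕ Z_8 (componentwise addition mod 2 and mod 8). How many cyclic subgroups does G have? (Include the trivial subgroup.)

8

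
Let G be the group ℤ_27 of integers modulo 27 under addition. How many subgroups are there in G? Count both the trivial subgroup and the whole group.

Subgroups of the cyclic group ℤ_27 correspond bijectively to divisors of 27.
Divisors of 27: 1, 3, 9, 27.
So ℤ_27 has 4 subgroups.

4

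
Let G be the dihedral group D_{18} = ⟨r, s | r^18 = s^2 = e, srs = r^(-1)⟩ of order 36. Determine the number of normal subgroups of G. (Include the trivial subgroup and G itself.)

9

G has 45 subgroups. Checking conjugation-invariance by order — order 1: 1/1 normal; order 2: 1/19 normal; order 3: 1/1 normal; order 4: 0/9 normal; order 6: 1/7 normal; order 9: 1/1 normal; order 12: 0/3 normal; order 18: 3/3 normal; order 36: 1/1 normal.
Total normal subgroups: 9.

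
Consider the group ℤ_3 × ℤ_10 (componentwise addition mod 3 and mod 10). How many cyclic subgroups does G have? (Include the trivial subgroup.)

8

Each element a generates a cyclic subgroup ⟨a⟩; distinct elements may generate the same one (a cyclic group of order d has φ(d) generators).
Cyclic subgroups by order — order 1: 1; order 2: 1; order 3: 1; order 5: 1; order 6: 1; order 10: 1; order 15: 1; order 30: 1.
Total: 8.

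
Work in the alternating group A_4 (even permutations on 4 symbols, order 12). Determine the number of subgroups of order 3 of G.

|G| = 12 and 3 | 12, so subgroups of order 3 are possible by Lagrange.
The subgroups of order 3 are: {e, (1 2 3), (1 3 2)}; {e, (1 2 4), (1 4 2)}; {e, (1 3 4), (1 4 3)}; {e, (2 3 4), (2 4 3)}.
So G has 4 subgroups of order 3.

4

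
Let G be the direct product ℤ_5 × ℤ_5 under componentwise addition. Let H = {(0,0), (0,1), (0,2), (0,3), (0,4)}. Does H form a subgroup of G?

Yes

|H| = 5 divides |G| = 25, consistent with Lagrange.
H contains the identity, every element's inverse is in H, and H is closed under +: it is a subgroup.
In fact H = ⟨(0,1)⟩.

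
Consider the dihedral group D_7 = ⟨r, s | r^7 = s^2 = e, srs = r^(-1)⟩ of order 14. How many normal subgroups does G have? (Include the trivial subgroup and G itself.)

3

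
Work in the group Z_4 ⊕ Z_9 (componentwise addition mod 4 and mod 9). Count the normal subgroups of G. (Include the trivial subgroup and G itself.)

9

G is abelian, so every subgroup is normal.
G has 9 subgroups in total, hence 9 normal subgroups.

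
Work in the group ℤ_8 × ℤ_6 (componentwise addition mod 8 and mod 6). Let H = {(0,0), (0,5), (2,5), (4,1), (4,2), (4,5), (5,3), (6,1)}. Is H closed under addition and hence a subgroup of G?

No

(0,5) ∈ H but its inverse (0,1) ∉ H, so H is not a subgroup.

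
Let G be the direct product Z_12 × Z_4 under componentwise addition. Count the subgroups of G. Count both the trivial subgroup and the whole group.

30

|G| = 48, so by Lagrange every subgroup order divides 48. Divisors: 1, 2, 3, 4, 6, 8, 12, 16, 24, 48.
Subgroups by order — order 1: 1; order 2: 3; order 3: 1; order 4: 7; order 6: 3; order 8: 3; order 12: 7; order 16: 1; order 24: 3; order 48: 1.
Total: 1 + 3 + 1 + 7 + 3 + 3 + 7 + 1 + 3 + 1 = 30.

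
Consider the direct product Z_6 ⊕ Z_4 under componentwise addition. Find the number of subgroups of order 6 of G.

3

|G| = 24 and 6 | 24, so subgroups of order 6 are possible by Lagrange.
The subgroups of order 6 are: {(0,0), (0,2), (2,0), (2,2), (4,0), (4,2)}; {(0,0), (1,0), (2,0), (3,0), (4,0), (5,0)}; {(0,0), (1,2), (2,0), (3,2), (4,0), (5,2)}.
So G has 3 subgroups of order 6.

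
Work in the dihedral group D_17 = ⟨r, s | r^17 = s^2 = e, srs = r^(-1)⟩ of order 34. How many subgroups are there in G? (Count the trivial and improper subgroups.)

20

|G| = 34, so by Lagrange every subgroup order divides 34. Divisors: 1, 2, 17, 34.
Subgroups by order — order 1: 1; order 2: 17; order 17: 1; order 34: 1.
Total: 1 + 17 + 1 + 1 = 20.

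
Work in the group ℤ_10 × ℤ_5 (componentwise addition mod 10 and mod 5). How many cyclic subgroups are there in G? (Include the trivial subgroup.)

14

Each element a generates a cyclic subgroup ⟨a⟩; distinct elements may generate the same one (a cyclic group of order d has φ(d) generators).
Cyclic subgroups by order — order 1: 1; order 2: 1; order 5: 6; order 10: 6.
Total: 14.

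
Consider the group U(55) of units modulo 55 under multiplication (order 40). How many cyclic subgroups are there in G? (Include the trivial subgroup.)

Group the elements of G by the cyclic subgroup they generate; each cyclic subgroup of order d accounts for φ(d) elements.
Cyclic subgroups by order — order 1: 1; order 2: 3; order 4: 2; order 5: 1; order 10: 3; order 20: 2.
Total: 12.

12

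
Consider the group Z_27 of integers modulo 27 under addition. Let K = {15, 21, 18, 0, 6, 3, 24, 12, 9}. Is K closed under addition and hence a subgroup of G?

Yes

|K| = 9 divides |G| = 27, consistent with Lagrange.
K contains the identity, every element's inverse is in K, and K is closed under +: it is a subgroup.
In fact K = ⟨3⟩.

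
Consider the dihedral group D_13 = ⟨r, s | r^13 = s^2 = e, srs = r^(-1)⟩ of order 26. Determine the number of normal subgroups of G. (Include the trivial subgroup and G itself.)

G has 16 subgroups. Checking conjugation-invariance by order — order 1: 1/1 normal; order 2: 0/13 normal; order 13: 1/1 normal; order 26: 1/1 normal.
Total normal subgroups: 3.

3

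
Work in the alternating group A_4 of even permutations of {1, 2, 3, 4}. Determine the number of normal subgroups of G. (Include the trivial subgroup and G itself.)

G has 10 subgroups. Checking conjugation-invariance by order — order 1: 1/1 normal; order 2: 0/3 normal; order 3: 0/4 normal; order 4: 1/1 normal; order 12: 1/1 normal.
Total normal subgroups: 3.

3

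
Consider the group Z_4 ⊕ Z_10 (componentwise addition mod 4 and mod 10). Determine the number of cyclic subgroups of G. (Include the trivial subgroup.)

A cyclic subgroup of order d is generated by each of its φ(d) elements of order d, so the cyclic subgroups of order d number (#elements of order d)/φ(d).
Cyclic subgroups by order — order 1: 1; order 2: 3; order 4: 2; order 5: 1; order 10: 3; order 20: 2.
Total: 12.

12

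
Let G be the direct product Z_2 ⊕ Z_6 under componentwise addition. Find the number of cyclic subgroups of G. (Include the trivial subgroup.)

8

A cyclic subgroup of order d is generated by each of its φ(d) elements of order d, so the cyclic subgroups of order d number (#elements of order d)/φ(d).
Cyclic subgroups by order — order 1: 1; order 2: 3; order 3: 1; order 6: 3.
Total: 8.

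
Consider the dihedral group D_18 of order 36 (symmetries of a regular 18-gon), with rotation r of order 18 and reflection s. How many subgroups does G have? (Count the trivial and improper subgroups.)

45

|G| = 36, so by Lagrange every subgroup order divides 36. Divisors: 1, 2, 3, 4, 6, 9, 12, 18, 36.
Subgroups by order — order 1: 1; order 2: 19; order 3: 1; order 4: 9; order 6: 7; order 9: 1; order 12: 3; order 18: 3; order 36: 1.
Total: 1 + 19 + 1 + 9 + 7 + 1 + 3 + 3 + 1 = 45.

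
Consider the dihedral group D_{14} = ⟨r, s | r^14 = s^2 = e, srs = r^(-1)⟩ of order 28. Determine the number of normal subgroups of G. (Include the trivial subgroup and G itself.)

G has 28 subgroups. Checking conjugation-invariance by order — order 1: 1/1 normal; order 2: 1/15 normal; order 4: 0/7 normal; order 7: 1/1 normal; order 14: 3/3 normal; order 28: 1/1 normal.
Total normal subgroups: 7.

7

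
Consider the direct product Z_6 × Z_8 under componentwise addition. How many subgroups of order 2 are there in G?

3

|G| = 48 and 2 | 48, so subgroups of order 2 are possible by Lagrange.
The subgroups of order 2 are: {(0,0), (0,4)}; {(0,0), (3,0)}; {(0,0), (3,4)}.
So G has 3 subgroups of order 2.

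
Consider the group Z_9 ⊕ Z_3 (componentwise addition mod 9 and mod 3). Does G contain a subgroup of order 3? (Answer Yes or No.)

3 | 27. A subgroup of order 3 is {(0,0), (0,1), (0,2)}.

Yes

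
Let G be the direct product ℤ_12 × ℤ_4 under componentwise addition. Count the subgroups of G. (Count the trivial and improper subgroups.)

30

|G| = 48, so by Lagrange every subgroup order divides 48. Divisors: 1, 2, 3, 4, 6, 8, 12, 16, 24, 48.
Subgroups by order — order 1: 1; order 2: 3; order 3: 1; order 4: 7; order 6: 3; order 8: 3; order 12: 7; order 16: 1; order 24: 3; order 48: 1.
Total: 1 + 3 + 1 + 7 + 3 + 3 + 7 + 1 + 3 + 1 = 30.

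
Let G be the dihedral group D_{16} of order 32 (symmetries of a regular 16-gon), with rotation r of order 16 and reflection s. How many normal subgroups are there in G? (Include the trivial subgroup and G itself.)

G has 36 subgroups. Checking conjugation-invariance by order — order 1: 1/1 normal; order 2: 1/17 normal; order 4: 1/9 normal; order 8: 1/5 normal; order 16: 3/3 normal; order 32: 1/1 normal.
Total normal subgroups: 8.

8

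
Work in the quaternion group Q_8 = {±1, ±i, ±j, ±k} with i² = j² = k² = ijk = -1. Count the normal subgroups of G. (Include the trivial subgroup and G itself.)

G has 6 subgroups. Checking conjugation-invariance by order — order 1: 1/1 normal; order 2: 1/1 normal; order 4: 3/3 normal; order 8: 1/1 normal.
Total normal subgroups: 6.

6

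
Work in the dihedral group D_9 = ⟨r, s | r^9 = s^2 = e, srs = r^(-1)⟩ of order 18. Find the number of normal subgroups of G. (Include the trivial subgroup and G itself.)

4

G has 16 subgroups. Checking conjugation-invariance by order — order 1: 1/1 normal; order 2: 0/9 normal; order 3: 1/1 normal; order 6: 0/3 normal; order 9: 1/1 normal; order 18: 1/1 normal.
Total normal subgroups: 4.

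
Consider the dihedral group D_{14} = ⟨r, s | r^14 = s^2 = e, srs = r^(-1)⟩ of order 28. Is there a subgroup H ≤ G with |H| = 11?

11 does not divide |G| = 28, so by Lagrange no subgroup of order 11 exists.

No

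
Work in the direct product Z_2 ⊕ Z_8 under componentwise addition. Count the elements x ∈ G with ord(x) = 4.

An element (a,b) has order lcm(ord(a), ord(b)); count pairs with lcm equal to 4.
Enumerating gives 4 such elements.

4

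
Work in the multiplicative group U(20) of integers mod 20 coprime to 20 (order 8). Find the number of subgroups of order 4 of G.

|G| = 8 and 4 | 8, so subgroups of order 4 are possible by Lagrange.
The subgroups of order 4 are: {1, 9, 11, 19}; {1, 9, 13, 17}; {1, 3, 7, 9}.
So G has 3 subgroups of order 4.

3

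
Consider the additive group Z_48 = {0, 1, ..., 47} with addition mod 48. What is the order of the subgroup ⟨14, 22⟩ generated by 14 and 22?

24

|⟨14⟩| = 24 and |⟨22⟩| = 24, so |H| is a multiple of lcm(24, 24) = 24 and divides |G| = 48.
Closing under the operation: H = {0, 2, 4, 6, 8, 10, 12, 14, 16, 18, 20, 22, 24, 26, 28, 30, 32, 34, 36, 38, 40, 42, 44, 46}, so |H| = 24.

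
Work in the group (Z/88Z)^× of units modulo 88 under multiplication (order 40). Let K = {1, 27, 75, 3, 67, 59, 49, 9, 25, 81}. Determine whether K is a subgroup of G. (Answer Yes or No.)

|K| = 10 divides |G| = 40, consistent with Lagrange.
K contains the identity, every element's inverse is in K, and K is closed under ·: it is a subgroup.
In fact K = ⟨3⟩.

Yes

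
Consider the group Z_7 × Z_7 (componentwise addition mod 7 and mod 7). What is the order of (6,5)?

7

The order of (6,5) in Z_7 × Z_7 is lcm(ord(6) in Z_7, ord(5) in Z_7).
ord(6) = 7 and ord(5) = 7, so |⟨(6,5)⟩| = lcm(7, 7) = 7.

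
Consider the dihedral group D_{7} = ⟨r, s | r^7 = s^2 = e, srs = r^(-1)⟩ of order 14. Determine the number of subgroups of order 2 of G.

7

|G| = 14 and 2 | 14, so subgroups of order 2 are possible by Lagrange.
The subgroups of order 2 are: {e, r^2s}; {e, r^3s}; {e, r^4s}; {e, r^5s}; … (7 in all).
So G has 7 subgroups of order 2.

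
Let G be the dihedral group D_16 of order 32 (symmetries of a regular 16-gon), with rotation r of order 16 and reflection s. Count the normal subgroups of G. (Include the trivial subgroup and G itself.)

G has 36 subgroups. Checking conjugation-invariance by order — order 1: 1/1 normal; order 2: 1/17 normal; order 4: 1/9 normal; order 8: 1/5 normal; order 16: 3/3 normal; order 32: 1/1 normal.
Total normal subgroups: 8.

8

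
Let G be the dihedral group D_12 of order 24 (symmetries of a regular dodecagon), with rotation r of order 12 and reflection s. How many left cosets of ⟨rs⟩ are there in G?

12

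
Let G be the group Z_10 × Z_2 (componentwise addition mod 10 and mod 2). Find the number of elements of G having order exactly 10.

An element (a,b) has order lcm(ord(a), ord(b)); count pairs with lcm equal to 10.
Enumerating gives 12 such elements.

12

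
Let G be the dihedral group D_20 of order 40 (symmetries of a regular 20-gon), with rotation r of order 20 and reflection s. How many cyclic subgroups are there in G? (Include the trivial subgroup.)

26

Each element a generates a cyclic subgroup ⟨a⟩; distinct elements may generate the same one (a cyclic group of order d has φ(d) generators).
Cyclic subgroups by order — order 1: 1; order 2: 21; order 4: 1; order 5: 1; order 10: 1; order 20: 1.
Total: 26.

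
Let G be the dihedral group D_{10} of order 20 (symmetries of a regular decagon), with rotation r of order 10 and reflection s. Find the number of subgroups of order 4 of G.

5

|G| = 20 and 4 | 20, so subgroups of order 4 are possible by Lagrange.
The subgroups of order 4 are: {e, r^5, r^2s, r^7s}; {e, r^5, r^3s, r^8s}; {e, r^5, r^4s, r^9s}; {e, r^5, s, r^5s}; … (5 in all).
So G has 5 subgroups of order 4.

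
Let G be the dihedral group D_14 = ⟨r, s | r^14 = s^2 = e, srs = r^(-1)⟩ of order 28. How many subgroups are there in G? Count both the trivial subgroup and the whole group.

|G| = 28, so by Lagrange every subgroup order divides 28. Divisors: 1, 2, 4, 7, 14, 28.
Subgroups by order — order 1: 1; order 2: 15; order 4: 7; order 7: 1; order 14: 3; order 28: 1.
Total: 1 + 15 + 7 + 1 + 3 + 1 = 28.

28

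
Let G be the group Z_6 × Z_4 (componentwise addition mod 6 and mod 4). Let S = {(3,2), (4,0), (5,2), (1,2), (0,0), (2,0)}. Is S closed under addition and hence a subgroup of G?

|S| = 6 divides |G| = 24, consistent with Lagrange.
S contains the identity, every element's inverse is in S, and S is closed under +: it is a subgroup.
In fact S = ⟨(1,2)⟩.

Yes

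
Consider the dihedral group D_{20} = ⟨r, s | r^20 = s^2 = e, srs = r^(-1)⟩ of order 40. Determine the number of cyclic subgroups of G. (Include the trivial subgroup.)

Group the elements of G by the cyclic subgroup they generate; each cyclic subgroup of order d accounts for φ(d) elements.
Cyclic subgroups by order — order 1: 1; order 2: 21; order 4: 1; order 5: 1; order 10: 1; order 20: 1.
Total: 26.

26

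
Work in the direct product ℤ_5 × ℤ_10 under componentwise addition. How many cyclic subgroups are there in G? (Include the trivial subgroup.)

14

Group the elements of G by the cyclic subgroup they generate; each cyclic subgroup of order d accounts for φ(d) elements.
Cyclic subgroups by order — order 1: 1; order 2: 1; order 5: 6; order 10: 6.
Total: 14.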